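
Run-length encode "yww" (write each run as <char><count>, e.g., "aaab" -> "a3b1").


Input: 'yww'
Operation: identify consecutive runs
Runs: 'y' -> y1, 'ww' -> w2
Encoded: y1w2


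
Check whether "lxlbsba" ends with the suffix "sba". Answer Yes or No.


Input string: 'lxlbsba'
Suffix to check: 'sba'
Last 3 characters of input: 'sba'
Match: True
Result: Yes


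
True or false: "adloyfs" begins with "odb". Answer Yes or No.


Input string: 'adloyfs'
Prefix to check: 'odb'
First 3 characters of input: 'adl'
Match: False
Result: No


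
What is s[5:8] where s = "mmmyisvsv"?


Input string: 'mmmyisvsv'
Operation: slice [5:8]
Extract characters: s[5]='s', s[6]='v', s[7]='s'
Result: svs


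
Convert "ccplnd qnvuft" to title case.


Input string: 'ccplnd qnvuft'
Operation: capitalize first letter of each word
Word transformations: 'ccplnd'->'Ccplnd', 'qnvuft'->'Qnvuft'
Result: Ccplnd Qnvuft


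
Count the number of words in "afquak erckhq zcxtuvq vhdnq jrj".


Input string: 'afquak erckhq zcxtuvq vhdnq jrj'
Operation: split by spaces
Words found: 'afquak', 'erckhq', 'zcxtuvq', 'vhdnq', 'jrj'
Word count: 5


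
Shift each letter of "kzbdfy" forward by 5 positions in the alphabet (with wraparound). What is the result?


Input: 'kzbdfy', shift = 5
Operation: for each letter, (position + 5) mod 26
Mapping: 'k'(10+5=15)->'p', 'z'(25+5=30, 30 mod 26=4)->'e', 'b'(1+5=6)->'g', 'd'(3+5=8)->'i', 'f'(5+5=10)->'k', 'y'(24+5=29, 29 mod 26=3)->'d'
Result: pegikd


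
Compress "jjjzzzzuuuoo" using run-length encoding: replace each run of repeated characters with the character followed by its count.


Input: 'jjjzzzzuuuoo'
Operation: identify consecutive runs
Runs: 'jjj' -> j3, 'zzzz' -> z4, 'uuu' -> u3, 'oo' -> o2
Encoded: j3z4u3o2


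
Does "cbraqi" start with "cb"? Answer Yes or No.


Input string: 'cbraqi'
Prefix to check: 'cb'
First 2 characters of input: 'cb'
Match: True
Result: Yes


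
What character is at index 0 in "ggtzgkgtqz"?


Input string: 'ggtzgkgtqz'
Operation: get character at index 0
Index mapping: s[0]='g'
Result: 'g'


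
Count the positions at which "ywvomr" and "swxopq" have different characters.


String 1: 'ywvomr'
String 2: 'swxopq'
Compare each position: pos 0: 'y'!='s', pos 1: 'w'=='w', pos 2: 'v'!='x', pos 3: 'o'=='o', pos 4: 'm'!='p', pos 5: 'r'!='q'
Differing positions: 4
Hamming distance: 4


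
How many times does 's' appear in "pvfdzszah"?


Input string: 'pvfdzszah'
Target character: 's'
Scan each position: s[5]='s'
Matches found at indices: 5
Total: 1


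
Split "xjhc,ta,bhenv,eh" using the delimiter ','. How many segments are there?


Input string: 'xjhc,ta,bhenv,eh'
Delimiter: ','
Split result: 'xjhc', 'ta', 'bhenv', 'eh'
Number of parts: 4


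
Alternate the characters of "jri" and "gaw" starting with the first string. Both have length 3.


String 1: 'jri'
String 2: 'gaw'
Operation: alternate characters
Pairs: 'j'+'g', 'r'+'a', 'i'+'w'
Result: jgraiw


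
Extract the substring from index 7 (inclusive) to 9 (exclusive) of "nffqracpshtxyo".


Input string: 'nffqracpshtxyo'
Operation: slice [7:9]
Extract characters: s[7]='p', s[8]='s'
Result: ps


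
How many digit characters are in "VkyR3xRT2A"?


Input string: 'VkyR3xRT2A'
Operation: count digit characters (0-9)
Scan: 'V', 'k', 'y', 'R', '3'(digit), 'x', 'R', 'T', '2'(digit), 'A'
Digits found: 2
Result: 2


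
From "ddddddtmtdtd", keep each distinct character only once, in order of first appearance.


Input: 'ddddddtmtdtd'
Operation: keep first occurrence of each character
Scan: s[0]='d' new -> keep; s[1]='d' seen -> skip; s[2]='d' seen -> skip; s[3]='d' seen -> skip; s[4]='d' seen -> skip; s[5]='d' seen -> skip; s[6]='t' new -> keep; s[7]='m' new -> keep; s[8]='t' seen -> skip; s[9]='d' seen -> skip; s[10]='t' seen -> skip; s[11]='d' seen -> skip
Result: dtm


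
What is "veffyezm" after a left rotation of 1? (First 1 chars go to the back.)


Input: 'veffyezm', shift = 1
Operation: split at index 1 and swap parts
Front part s[0:1] = 'v'
Back part s[1:] = 'effyezm'
Rotated = back + front = 'effyezm' + 'v'
Result: effyezmv


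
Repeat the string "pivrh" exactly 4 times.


Input string: 'pivrh'
Operation: repeat 4 times
Concatenation: 'pivrh' + 'pivrh' + 'pivrh' + 'pivrh'
Result: pivrhpivrhpivrhpivrh


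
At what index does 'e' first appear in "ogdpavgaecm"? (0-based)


Input string: 'ogdpavgaecm'
Target: 'e'
Scanning left to right: s[0]='o', s[1]='g', s[2]='d', s[3]='p', s[4]='a', s[5]='v', s[6]='g', s[7]='a', s[8]='e'
First match at index: 8


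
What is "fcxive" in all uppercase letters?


Input string: 'fcxive'
Operation: convert each letter to uppercase
Mapping: 'f'->'F', 'c'->'C', 'x'->'X', 'i'->'I', 'v'->'V', 'e'->'E'
Result: FCXIVE


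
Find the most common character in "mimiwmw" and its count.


Input: 'mimiwmw'
Operation: tally each character
Counts: 'i':2, 'm':3, 'w':2
Maximum: 'm' appears 3 times


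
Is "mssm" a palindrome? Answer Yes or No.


Input string: 'mssm'
Reversed: 'mssm'
Compare pairs: s[0]='m' vs s[3]='m' (match), s[1]='s' vs s[2]='s' (match)
Palindrome: Yes


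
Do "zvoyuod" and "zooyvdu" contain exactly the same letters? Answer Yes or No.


String 1: 'zvoyuod' -> sorted: 'doouvyz'
String 2: 'zooyvdu' -> sorted: 'doouvyz'
Compare sorted forms: 'doouvyz' == 'doouvyz'
Anagram: Yes


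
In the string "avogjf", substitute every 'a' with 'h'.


Input string: 'avogjf'
Operation: replace 'a' with 'h'
Positions of 'a': 0
After replacement: hvogjf


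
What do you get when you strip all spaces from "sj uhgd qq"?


Input string: 'sj uhgd qq'
Operation: remove all spaces
Words: 'sj', 'uhgd', 'qq'
Join without spaces: sjuhgdqq


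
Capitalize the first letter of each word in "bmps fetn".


Input string: 'bmps fetn'
Operation: capitalize first letter of each word
Word transformations: 'bmps'->'Bmps', 'fetn'->'Fetn'
Result: Bmps Fetn


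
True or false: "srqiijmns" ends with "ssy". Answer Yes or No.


Input string: 'srqiijmns'
Suffix to check: 'ssy'
Last 3 characters of input: 'mns'
Match: False
Result: No


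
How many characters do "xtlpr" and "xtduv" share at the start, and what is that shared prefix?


String 1: 'xtlpr'
String 2: 'xtduv'
Compare position by position:
pos 0: 'x' vs 'x' match
pos 1: 't' vs 't' match
pos 2: 'l' vs 'd' differ -> stop
Longest common prefix: "xt" (length 2)


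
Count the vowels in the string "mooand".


Input string: 'mooand'
Operation: count vowels (a, e, i, o, u)
Scan: s[0]='m', s[1]='o' (vowel), s[2]='o' (vowel), s[3]='a' (vowel), s[4]='n', s[5]='d'
Vowels found: 3
Result: 3


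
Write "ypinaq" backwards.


Input string: 'ypinaq'
Operation: reverse character order
Original order: 'y' -> 'p' -> 'i' -> 'n' -> 'a' -> 'q'
Reversed order: 'q' -> 'a' -> 'n' -> 'i' -> 'p' -> 'y'
Result: qanipy


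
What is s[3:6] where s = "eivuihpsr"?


Input string: 'eivuihpsr'
Operation: slice [3:6]
Extract characters: s[3]='u', s[4]='i', s[5]='h'
Result: uih


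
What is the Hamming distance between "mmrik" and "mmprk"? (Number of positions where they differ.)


String 1: 'mmrik'
String 2: 'mmprk'
Compare each position: pos 0: 'm'=='m', pos 1: 'm'=='m', pos 2: 'r'!='p', pos 3: 'i'!='r', pos 4: 'k'=='k'
Differing positions: 2
Hamming distance: 2


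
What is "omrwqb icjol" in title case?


Input string: 'omrwqb icjol'
Operation: capitalize first letter of each word
Word transformations: 'omrwqb'->'Omrwqb', 'icjol'->'Icjol'
Result: Omrwqb Icjol


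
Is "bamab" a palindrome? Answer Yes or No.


Input string: 'bamab'
Reversed: 'bamab'
Compare pairs: s[0]='b' vs s[4]='b' (match), s[1]='a' vs s[3]='a' (match)
Palindrome: Yes


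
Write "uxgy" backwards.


Input string: 'uxgy'
Operation: reverse character order
Original order: 'u' -> 'x' -> 'g' -> 'y'
Reversed order: 'y' -> 'g' -> 'x' -> 'u'
Result: ygxu


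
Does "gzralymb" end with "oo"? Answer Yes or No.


Input string: 'gzralymb'
Suffix to check: 'oo'
Last 2 characters of input: 'mb'
Match: False
Result: No


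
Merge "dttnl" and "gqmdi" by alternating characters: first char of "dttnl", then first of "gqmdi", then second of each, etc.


String 1: 'dttnl'
String 2: 'gqmdi'
Operation: alternate characters
Pairs: 'd'+'g', 't'+'q', 't'+'m', 'n'+'d', 'l'+'i'
Result: dgtqtmndli


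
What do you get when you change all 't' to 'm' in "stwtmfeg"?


Input string: 'stwtmfeg'
Operation: replace 't' with 'm'
Positions of 't': 1, 3
After replacement: smwmmfeg


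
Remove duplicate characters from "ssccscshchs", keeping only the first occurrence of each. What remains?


Input: 'ssccscshchs'
Operation: keep first occurrence of each character
Scan: s[0]='s' new -> keep; s[1]='s' seen -> skip; s[2]='c' new -> keep; s[3]='c' seen -> skip; s[4]='s' seen -> skip; s[5]='c' seen -> skip; s[6]='s' seen -> skip; s[7]='h' new -> keep; s[8]='c' seen -> skip; s[9]='h' seen -> skip; s[10]='s' seen -> skip
Result: sch


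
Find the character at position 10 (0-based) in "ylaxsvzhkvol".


Input string: 'ylaxsvzhkvol'
Operation: get character at index 10
Index mapping: s[0]='y', s[1]='l', s[2]='a', s[3]='x', s[4]='s', s[5]='v', s[6]='z', s[7]='h', s[8]='k', s[9]='v', s[10]='o'
Result: 'o'


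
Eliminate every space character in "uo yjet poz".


Input string: 'uo yjet poz'
Operation: remove all spaces
Words: 'uo', 'yjet', 'poz'
Join without spaces: uoyjetpoz


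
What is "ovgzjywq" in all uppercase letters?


Input string: 'ovgzjywq'
Operation: convert each letter to uppercase
Mapping: 'o'->'O', 'v'->'V', 'g'->'G', 'z'->'Z', 'j'->'J', 'y'->'Y', 'w'->'W', 'q'->'Q'
Result: OVGZJYWQ


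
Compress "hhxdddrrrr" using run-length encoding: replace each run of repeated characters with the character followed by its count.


Input: 'hhxdddrrrr'
Operation: identify consecutive runs
Runs: 'hh' -> h2, 'x' -> x1, 'ddd' -> d3, 'rrrr' -> r4
Encoded: h2x1d3r4


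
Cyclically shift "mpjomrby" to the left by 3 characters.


Input: 'mpjomrby', shift = 3
Operation: split at index 3 and swap parts
Front part s[0:3] = 'mpj'
Back part s[3:] = 'omrby'
Rotated = back + front = 'omrby' + 'mpj'
Result: omrbympj


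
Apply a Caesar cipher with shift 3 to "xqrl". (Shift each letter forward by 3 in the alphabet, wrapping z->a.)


Input: 'xqrl', shift = 3
Operation: for each letter, (position + 3) mod 26
Mapping: 'x'(23+3=26, 26 mod 26=0)->'a', 'q'(16+3=19)->'t', 'r'(17+3=20)->'u', 'l'(11+3=14)->'o'
Result: atuo


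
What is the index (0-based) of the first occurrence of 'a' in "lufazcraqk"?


Input string: 'lufazcraqk'
Target: 'a'
Scanning left to right: s[0]='l', s[1]='u', s[2]='f', s[3]='a'
First match at index: 3


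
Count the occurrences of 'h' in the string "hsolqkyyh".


Input string: 'hsolqkyyh'
Target character: 'h'
Scan each position: s[0]='h', s[8]='h'
Matches found at indices: 0, 8
Total: 2


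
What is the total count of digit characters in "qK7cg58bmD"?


Input string: 'qK7cg58bmD'
Operation: count digit characters (0-9)
Scan: 'q', 'K', '7'(digit), 'c', 'g', '5'(digit), '8'(digit), 'b', 'm', 'D'
Digits found: 3
Result: 3


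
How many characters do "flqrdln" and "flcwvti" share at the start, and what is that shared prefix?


String 1: 'flqrdln'
String 2: 'flcwvti'
Compare position by position:
pos 0: 'f' vs 'f' match
pos 1: 'l' vs 'l' match
pos 2: 'q' vs 'c' differ -> stop
Longest common prefix: "fl" (length 2)


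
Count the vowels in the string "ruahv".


Input string: 'ruahv'
Operation: count vowels (a, e, i, o, u)
Scan: s[0]='r', s[1]='u' (vowel), s[2]='a' (vowel), s[3]='h', s[4]='v'
Vowels found: 2
Result: 2


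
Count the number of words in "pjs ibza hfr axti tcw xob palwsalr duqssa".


Input string: 'pjs ibza hfr axti tcw xob palwsalr duqssa'
Operation: split by spaces
Words found: 'pjs', 'ibza', 'hfr', 'axti', 'tcw', 'xob', 'palwsalr', 'duqssa'
Word count: 8


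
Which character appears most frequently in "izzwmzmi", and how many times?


Input: 'izzwmzmi'
Operation: tally each character
Counts: 'i':2, 'm':2, 'w':1, 'z':3
Maximum: 'z' appears 3 times


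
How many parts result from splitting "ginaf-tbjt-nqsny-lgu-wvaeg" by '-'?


Input string: 'ginaf-tbjt-nqsny-lgu-wvaeg'
Delimiter: '-'
Split result: 'ginaf', 'tbjt', 'nqsny', 'lgu', 'wvaeg'
Number of parts: 5


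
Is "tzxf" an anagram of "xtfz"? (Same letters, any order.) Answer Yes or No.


String 1: 'xtfz' -> sorted: 'ftxz'
String 2: 'tzxf' -> sorted: 'ftxz'
Compare sorted forms: 'ftxz' == 'ftxz'
Anagram: Yes


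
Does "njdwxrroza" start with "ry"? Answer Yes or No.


Input string: 'njdwxrroza'
Prefix to check: 'ry'
First 2 characters of input: 'nj'
Match: False
Result: No


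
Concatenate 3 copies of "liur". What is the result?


Input string: 'liur'
Operation: repeat 3 times
Concatenation: 'liur' + 'liur' + 'liur'
Result: liurliurliur


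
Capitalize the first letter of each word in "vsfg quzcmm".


Input string: 'vsfg quzcmm'
Operation: capitalize first letter of each word
Word transformations: 'vsfg'->'Vsfg', 'quzcmm'->'Quzcmm'
Result: Vsfg Quzcmm


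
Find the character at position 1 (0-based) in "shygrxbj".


Input string: 'shygrxbj'
Operation: get character at index 1
Index mapping: s[0]='s', s[1]='h'
Result: 'h'


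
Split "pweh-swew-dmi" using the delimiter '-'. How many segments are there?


Input string: 'pweh-swew-dmi'
Delimiter: '-'
Split result: 'pweh', 'swew', 'dmi'
Number of parts: 3


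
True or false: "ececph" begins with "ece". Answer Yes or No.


Input string: 'ececph'
Prefix to check: 'ece'
First 3 characters of input: 'ece'
Match: True
Result: Yes


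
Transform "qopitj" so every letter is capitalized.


Input string: 'qopitj'
Operation: convert each letter to uppercase
Mapping: 'q'->'Q', 'o'->'O', 'p'->'P', 'i'->'I', 't'->'T', 'j'->'J'
Result: QOPITJ


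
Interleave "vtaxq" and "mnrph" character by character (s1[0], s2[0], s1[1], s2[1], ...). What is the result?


String 1: 'vtaxq'
String 2: 'mnrph'
Operation: alternate characters
Pairs: 'v'+'m', 't'+'n', 'a'+'r', 'x'+'p', 'q'+'h'
Result: vmtnarxpqh


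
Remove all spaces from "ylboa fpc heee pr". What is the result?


Input string: 'ylboa fpc heee pr'
Operation: remove all spaces
Words: 'ylboa', 'fpc', 'heee', 'pr'
Join without spaces: ylboafpcheeepr


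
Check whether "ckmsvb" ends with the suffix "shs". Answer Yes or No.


Input string: 'ckmsvb'
Suffix to check: 'shs'
Last 3 characters of input: 'svb'
Match: False
Result: No


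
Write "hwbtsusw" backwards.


Input string: 'hwbtsusw'
Operation: reverse character order
Original order: 'h' -> 'w' -> 'b' -> 't' -> 's' -> 'u' -> 's' -> 'w'
Reversed order: 'w' -> 's' -> 'u' -> 's' -> 't' -> 'b' -> 'w' -> 'h'
Result: wsustbwh


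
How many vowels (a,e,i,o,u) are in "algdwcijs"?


Input string: 'algdwcijs'
Operation: count vowels (a, e, i, o, u)
Scan: s[0]='a' (vowel), s[1]='l', s[2]='g', s[3]='d', s[4]='w', s[5]='c', s[6]='i' (vowel), s[7]='j', s[8]='s'
Vowels found: 2
Result: 2


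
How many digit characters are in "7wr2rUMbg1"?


Input string: '7wr2rUMbg1'
Operation: count digit characters (0-9)
Scan: '7'(digit), 'w', 'r', '2'(digit), 'r', 'U', 'M', 'b', 'g', '1'(digit)
Digits found: 3
Result: 3


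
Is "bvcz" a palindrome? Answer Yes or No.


Input string: 'bvcz'
Reversed: 'zcvb'
Compare pairs: s[0]='b' vs s[3]='z' (mismatch), s[1]='v' vs s[2]='c' (mismatch)
Palindrome: No


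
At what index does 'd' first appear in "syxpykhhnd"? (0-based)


Input string: 'syxpykhhnd'
Target: 'd'
Scanning left to right: s[0]='s', s[1]='y', s[2]='x', s[3]='p', s[4]='y', s[5]='k', s[6]='h', s[7]='h', s[8]='n', s[9]='d'
First match at index: 9


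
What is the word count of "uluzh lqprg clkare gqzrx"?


Input string: 'uluzh lqprg clkare gqzrx'
Operation: split by spaces
Words found: 'uluzh', 'lqprg', 'clkare', 'gqzrx'
Word count: 4


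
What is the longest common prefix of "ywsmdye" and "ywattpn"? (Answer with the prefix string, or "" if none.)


String 1: 'ywsmdye'
String 2: 'ywattpn'
Compare position by position:
pos 0: 'y' vs 'y' match
pos 1: 'w' vs 'w' match
pos 2: 's' vs 'a' differ -> stop
Longest common prefix: "yw" (length 2)


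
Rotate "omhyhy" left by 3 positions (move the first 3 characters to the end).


Input: 'omhyhy', shift = 3
Operation: split at index 3 and swap parts
Front part s[0:3] = 'omh'
Back part s[3:] = 'yhy'
Rotated = back + front = 'yhy' + 'omh'
Result: yhyomh


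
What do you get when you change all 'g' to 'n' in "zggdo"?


Input string: 'zggdo'
Operation: replace 'g' with 'n'
Positions of 'g': 1, 2
After replacement: znndo


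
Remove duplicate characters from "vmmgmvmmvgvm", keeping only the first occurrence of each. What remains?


Input: 'vmmgmvmmvgvm'
Operation: keep first occurrence of each character
Scan: s[0]='v' new -> keep; s[1]='m' new -> keep; s[2]='m' seen -> skip; s[3]='g' new -> keep; s[4]='m' seen -> skip; s[5]='v' seen -> skip; s[6]='m' seen -> skip; s[7]='m' seen -> skip; s[8]='v' seen -> skip; s[9]='g' seen -> skip; s[10]='v' seen -> skip; s[11]='m' seen -> skip
Result: vmg


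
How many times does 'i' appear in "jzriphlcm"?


Input string: 'jzriphlcm'
Target character: 'i'
Scan each position: s[3]='i'
Matches found at indices: 3
Total: 1


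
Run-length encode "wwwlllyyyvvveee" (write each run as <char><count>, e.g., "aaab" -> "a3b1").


Input: 'wwwlllyyyvvveee'
Operation: identify consecutive runs
Runs: 'www' -> w3, 'lll' -> l3, 'yyy' -> y3, 'vvv' -> v3, 'eee' -> e3
Encoded: w3l3y3v3e3


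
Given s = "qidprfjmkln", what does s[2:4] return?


Input string: 'qidprfjmkln'
Operation: slice [2:4]
Extract characters: s[2]='d', s[3]='p'
Result: dp


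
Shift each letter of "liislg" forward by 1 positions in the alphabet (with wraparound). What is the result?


Input: 'liislg', shift = 1
Operation: for each letter, (position + 1) mod 26
Mapping: 'l'(11+1=12)->'m', 'i'(8+1=9)->'j', 'i'(8+1=9)->'j', 's'(18+1=19)->'t', 'l'(11+1=12)->'m', 'g'(6+1=7)->'h'
Result: mjjtmh


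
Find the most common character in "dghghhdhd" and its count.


Input: 'dghghhdhd'
Operation: tally each character
Counts: 'd':3, 'g':2, 'h':4
Maximum: 'h' appears 4 times


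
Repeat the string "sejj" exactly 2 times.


Input string: 'sejj'
Operation: repeat 2 times
Concatenation: 'sejj' + 'sejj'
Result: sejjsejj


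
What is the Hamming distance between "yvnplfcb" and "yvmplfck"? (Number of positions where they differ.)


String 1: 'yvnplfcb'
String 2: 'yvmplfck'
Compare each position: pos 0: 'y'=='y', pos 1: 'v'=='v', pos 2: 'n'!='m', pos 3: 'p'=='p', pos 4: 'l'=='l', pos 5: 'f'=='f', pos 6: 'c'=='c', pos 7: 'b'!='k'
Differing positions: 2
Hamming distance: 2


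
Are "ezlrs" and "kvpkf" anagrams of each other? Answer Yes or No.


String 1: 'ezlrs' -> sorted: 'elrsz'
String 2: 'kvpkf' -> sorted: 'fkkpv'
Compare sorted forms: 'elrsz' != 'fkkpv'
Anagram: No


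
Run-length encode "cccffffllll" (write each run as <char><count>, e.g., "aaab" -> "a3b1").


Input: 'cccffffllll'
Operation: identify consecutive runs
Runs: 'ccc' -> c3, 'ffff' -> f4, 'llll' -> l4
Encoded: c3f4l4


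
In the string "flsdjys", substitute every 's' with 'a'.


Input string: 'flsdjys'
Operation: replace 's' with 'a'
Positions of 's': 2, 6
After replacement: fladjya


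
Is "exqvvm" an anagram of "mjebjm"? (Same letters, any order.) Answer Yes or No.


String 1: 'mjebjm' -> sorted: 'bejjmm'
String 2: 'exqvvm' -> sorted: 'emqvvx'
Compare sorted forms: 'bejjmm' != 'emqvvx'
Anagram: No


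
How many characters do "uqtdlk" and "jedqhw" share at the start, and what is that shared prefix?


String 1: 'uqtdlk'
String 2: 'jedqhw'
Compare position by position:
pos 0: 'u' vs 'j' differ -> stop
Longest common prefix: "" (length 0)


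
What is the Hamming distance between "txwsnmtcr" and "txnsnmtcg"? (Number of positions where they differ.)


String 1: 'txwsnmtcr'
String 2: 'txnsnmtcg'
Compare each position: pos 0: 't'=='t', pos 1: 'x'=='x', pos 2: 'w'!='n', pos 3: 's'=='s', pos 4: 'n'=='n', pos 5: 'm'=='m', pos 6: 't'=='t', pos 7: 'c'=='c', pos 8: 'r'!='g'
Differing positions: 2
Hamming distance: 2


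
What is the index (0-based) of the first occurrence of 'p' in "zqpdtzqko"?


Input string: 'zqpdtzqko'
Target: 'p'
Scanning left to right: s[0]='z', s[1]='q', s[2]='p'
First match at index: 2


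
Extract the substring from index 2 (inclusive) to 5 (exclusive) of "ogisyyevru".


Input string: 'ogisyyevru'
Operation: slice [2:5]
Extract characters: s[2]='i', s[3]='s', s[4]='y'
Result: isy


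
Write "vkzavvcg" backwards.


Input string: 'vkzavvcg'
Operation: reverse character order
Original order: 'v' -> 'k' -> 'z' -> 'a' -> 'v' -> 'v' -> 'c' -> 'g'
Reversed order: 'g' -> 'c' -> 'v' -> 'v' -> 'a' -> 'z' -> 'k' -> 'v'
Result: gcvvazkv


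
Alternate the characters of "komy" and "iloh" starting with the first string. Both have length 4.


String 1: 'komy'
String 2: 'iloh'
Operation: alternate characters
Pairs: 'k'+'i', 'o'+'l', 'm'+'o', 'y'+'h'
Result: kiolmoyh


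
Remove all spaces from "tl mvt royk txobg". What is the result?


Input string: 'tl mvt royk txobg'
Operation: remove all spaces
Words: 'tl', 'mvt', 'royk', 'txobg'
Join without spaces: tlmvtroyktxobg


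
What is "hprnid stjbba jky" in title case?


Input string: 'hprnid stjbba jky'
Operation: capitalize first letter of each word
Word transformations: 'hprnid'->'Hprnid', 'stjbba'->'Stjbba', 'jky'->'Jky'
Result: Hprnid Stjbba Jky


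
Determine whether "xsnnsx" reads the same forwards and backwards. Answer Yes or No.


Input string: 'xsnnsx'
Reversed: 'xsnnsx'
Compare pairs: s[0]='x' vs s[5]='x' (match), s[1]='s' vs s[4]='s' (match), s[2]='n' vs s[3]='n' (match)
Palindrome: Yes


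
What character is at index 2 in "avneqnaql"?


Input string: 'avneqnaql'
Operation: get character at index 2
Index mapping: s[0]='a', s[1]='v', s[2]='n'
Result: 'n'


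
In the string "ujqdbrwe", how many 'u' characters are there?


Input string: 'ujqdbrwe'
Target character: 'u'
Scan each position: s[0]='u'
Matches found at indices: 0
Total: 1


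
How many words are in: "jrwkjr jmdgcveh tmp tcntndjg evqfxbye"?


Input string: 'jrwkjr jmdgcveh tmp tcntndjg evqfxbye'
Operation: split by spaces
Words found: 'jrwkjr', 'jmdgcveh', 'tmp', 'tcntndjg', 'evqfxbye'
Word count: 5


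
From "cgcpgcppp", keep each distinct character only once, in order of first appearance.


Input: 'cgcpgcppp'
Operation: keep first occurrence of each character
Scan: s[0]='c' new -> keep; s[1]='g' new -> keep; s[2]='c' seen -> skip; s[3]='p' new -> keep; s[4]='g' seen -> skip; s[5]='c' seen -> skip; s[6]='p' seen -> skip; s[7]='p' seen -> skip; s[8]='p' seen -> skip
Result: cgp


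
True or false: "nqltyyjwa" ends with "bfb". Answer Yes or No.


Input string: 'nqltyyjwa'
Suffix to check: 'bfb'
Last 3 characters of input: 'jwa'
Match: False
Result: No


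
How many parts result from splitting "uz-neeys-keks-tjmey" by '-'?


Input string: 'uz-neeys-keks-tjmey'
Delimiter: '-'
Split result: 'uz', 'neeys', 'keks', 'tjmey'
Number of parts: 4


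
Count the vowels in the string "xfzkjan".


Input string: 'xfzkjan'
Operation: count vowels (a, e, i, o, u)
Scan: s[0]='x', s[1]='f', s[2]='z', s[3]='k', s[4]='j', s[5]='a' (vowel), s[6]='n'
Vowels found: 1
Result: 1


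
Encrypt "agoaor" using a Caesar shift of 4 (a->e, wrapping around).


Input: 'agoaor', shift = 4
Operation: for each letter, (position + 4) mod 26
Mapping: 'a'(0+4=4)->'e', 'g'(6+4=10)->'k', 'o'(14+4=18)->'s', 'a'(0+4=4)->'e', 'o'(14+4=18)->'s', 'r'(17+4=21)->'v'
Result: eksesv


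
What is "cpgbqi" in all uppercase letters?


Input string: 'cpgbqi'
Operation: convert each letter to uppercase
Mapping: 'c'->'C', 'p'->'P', 'g'->'G', 'b'->'B', 'q'->'Q', 'i'->'I'
Result: CPGBQI


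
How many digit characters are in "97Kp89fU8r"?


Input string: '97Kp89fU8r'
Operation: count digit characters (0-9)
Scan: '9'(digit), '7'(digit), 'K', 'p', '8'(digit), '9'(digit), 'f', 'U', '8'(digit), 'r'
Digits found: 5
Result: 5


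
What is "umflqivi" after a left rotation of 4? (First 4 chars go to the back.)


Input: 'umflqivi', shift = 4
Operation: split at index 4 and swap parts
Front part s[0:4] = 'umfl'
Back part s[4:] = 'qivi'
Rotated = back + front = 'qivi' + 'umfl'
Result: qiviumfl


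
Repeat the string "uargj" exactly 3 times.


Input string: 'uargj'
Operation: repeat 3 times
Concatenation: 'uargj' + 'uargj' + 'uargj'
Result: uargjuargjuargj


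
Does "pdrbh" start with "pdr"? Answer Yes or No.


Input string: 'pdrbh'
Prefix to check: 'pdr'
First 3 characters of input: 'pdr'
Match: True
Result: Yes


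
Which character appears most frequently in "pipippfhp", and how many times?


Input: 'pipippfhp'
Operation: tally each character
Counts: 'f':1, 'h':1, 'i':2, 'p':5
Maximum: 'p' appears 5 times


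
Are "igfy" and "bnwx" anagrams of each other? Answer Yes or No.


String 1: 'igfy' -> sorted: 'fgiy'
String 2: 'bnwx' -> sorted: 'bnwx'
Compare sorted forms: 'fgiy' != 'bnwx'
Anagram: No


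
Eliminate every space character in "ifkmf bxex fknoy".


Input string: 'ifkmf bxex fknoy'
Operation: remove all spaces
Words: 'ifkmf', 'bxex', 'fknoy'
Join without spaces: ifkmfbxexfknoy


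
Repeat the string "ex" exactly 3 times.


Input string: 'ex'
Operation: repeat 3 times
Concatenation: 'ex' + 'ex' + 'ex'
Result: exexex


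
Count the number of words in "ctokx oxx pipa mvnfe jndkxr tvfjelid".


Input string: 'ctokx oxx pipa mvnfe jndkxr tvfjelid'
Operation: split by spaces
Words found: 'ctokx', 'oxx', 'pipa', 'mvnfe', 'jndkxr', 'tvfjelid'
Word count: 6


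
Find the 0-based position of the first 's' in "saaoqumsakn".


Input string: 'saaoqumsakn'
Target: 's'
Scanning left to right: s[0]='s'
First match at index: 0


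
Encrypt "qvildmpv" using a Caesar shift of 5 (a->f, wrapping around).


Input: 'qvildmpv', shift = 5
Operation: for each letter, (position + 5) mod 26
Mapping: 'q'(16+5=21)->'v', 'v'(21+5=26, 26 mod 26=0)->'a', 'i'(8+5=13)->'n', 'l'(11+5=16)->'q', 'd'(3+5=8)->'i', 'm'(12+5=17)->'r', 'p'(15+5=20)->'u', 'v'(21+5=26, 26 mod 26=0)->'a'
Result: vanqirua


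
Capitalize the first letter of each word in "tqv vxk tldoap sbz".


Input string: 'tqv vxk tldoap sbz'
Operation: capitalize first letter of each word
Word transformations: 'tqv'->'Tqv', 'vxk'->'Vxk', 'tldoap'->'Tldoap', 'sbz'->'Sbz'
Result: Tqv Vxk Tldoap Sbz


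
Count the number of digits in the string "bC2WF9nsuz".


Input string: 'bC2WF9nsuz'
Operation: count digit characters (0-9)
Scan: 'b', 'C', '2'(digit), 'W', 'F', '9'(digit), 'n', 's', 'u', 'z'
Digits found: 2
Result: 2


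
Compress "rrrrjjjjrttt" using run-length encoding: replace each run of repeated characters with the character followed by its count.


Input: 'rrrrjjjjrttt'
Operation: identify consecutive runs
Runs: 'rrrr' -> r4, 'jjjj' -> j4, 'r' -> r1, 'ttt' -> t3
Encoded: r4j4r1t3


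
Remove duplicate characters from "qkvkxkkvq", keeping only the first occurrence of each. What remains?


Input: 'qkvkxkkvq'
Operation: keep first occurrence of each character
Scan: s[0]='q' new -> keep; s[1]='k' new -> keep; s[2]='v' new -> keep; s[3]='k' seen -> skip; s[4]='x' new -> keep; s[5]='k' seen -> skip; s[6]='k' seen -> skip; s[7]='v' seen -> skip; s[8]='q' seen -> skip
Result: qkvx


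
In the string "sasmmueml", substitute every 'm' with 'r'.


Input string: 'sasmmueml'
Operation: replace 'm' with 'r'
Positions of 'm': 3, 4, 7
After replacement: sasrruerl


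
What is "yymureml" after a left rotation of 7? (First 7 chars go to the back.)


Input: 'yymureml', shift = 7
Operation: split at index 7 and swap parts
Front part s[0:7] = 'yymurem'
Back part s[7:] = 'l'
Rotated = back + front = 'l' + 'yymurem'
Result: lyymurem


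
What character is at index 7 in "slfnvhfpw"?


Input string: 'slfnvhfpw'
Operation: get character at index 7
Index mapping: s[0]='s', s[1]='l', s[2]='f', s[3]='n', s[4]='v', s[5]='h', s[6]='f', s[7]='p'
Result: 'p'


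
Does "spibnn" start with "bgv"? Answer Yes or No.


Input string: 'spibnn'
Prefix to check: 'bgv'
First 3 characters of input: 'spi'
Match: False
Result: No


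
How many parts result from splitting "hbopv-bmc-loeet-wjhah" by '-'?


Input string: 'hbopv-bmc-loeet-wjhah'
Delimiter: '-'
Split result: 'hbopv', 'bmc', 'loeet', 'wjhah'
Number of parts: 4


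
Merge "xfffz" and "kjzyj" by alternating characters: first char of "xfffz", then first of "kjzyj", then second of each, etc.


String 1: 'xfffz'
String 2: 'kjzyj'
Operation: alternate characters
Pairs: 'x'+'k', 'f'+'j', 'f'+'z', 'f'+'y', 'z'+'j'
Result: xkfjfzfyzj


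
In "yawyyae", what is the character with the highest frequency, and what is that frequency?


Input: 'yawyyae'
Operation: tally each character
Counts: 'a':2, 'e':1, 'w':1, 'y':3
Maximum: 'y' appears 3 times


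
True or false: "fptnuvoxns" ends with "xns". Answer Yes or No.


Input string: 'fptnuvoxns'
Suffix to check: 'xns'
Last 3 characters of input: 'xns'
Match: True
Result: Yes


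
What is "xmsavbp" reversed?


Input string: 'xmsavbp'
Operation: reverse character order
Original order: 'x' -> 'm' -> 's' -> 'a' -> 'v' -> 'b' -> 'p'
Reversed order: 'p' -> 'b' -> 'v' -> 'a' -> 's' -> 'm' -> 'x'
Result: pbvasmx


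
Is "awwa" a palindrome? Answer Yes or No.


Input string: 'awwa'
Reversed: 'awwa'
Compare pairs: s[0]='a' vs s[3]='a' (match), s[1]='w' vs s[2]='w' (match)
Palindrome: Yes


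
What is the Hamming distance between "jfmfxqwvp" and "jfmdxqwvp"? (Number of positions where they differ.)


String 1: 'jfmfxqwvp'
String 2: 'jfmdxqwvp'
Compare each position: pos 0: 'j'=='j', pos 1: 'f'=='f', pos 2: 'm'=='m', pos 3: 'f'!='d', pos 4: 'x'=='x', pos 5: 'q'=='q', pos 6: 'w'=='w', pos 7: 'v'=='v', pos 8: 'p'=='p'
Differing positions: 1
Hamming distance: 1


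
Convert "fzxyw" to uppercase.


Input string: 'fzxyw'
Operation: convert each letter to uppercase
Mapping: 'f'->'F', 'z'->'Z', 'x'->'X', 'y'->'Y', 'w'->'W'
Result: FZXYW


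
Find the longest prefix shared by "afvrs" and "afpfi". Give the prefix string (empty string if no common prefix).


String 1: 'afvrs'
String 2: 'afpfi'
Compare position by position:
pos 0: 'a' vs 'a' match
pos 1: 'f' vs 'f' match
pos 2: 'v' vs 'p' differ -> stop
Longest common prefix: "af" (length 2)


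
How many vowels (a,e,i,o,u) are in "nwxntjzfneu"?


Input string: 'nwxntjzfneu'
Operation: count vowels (a, e, i, o, u)
Scan: s[0]='n', s[1]='w', s[2]='x', s[3]='n', s[4]='t', s[5]='j', s[6]='z', s[7]='f', s[8]='n', s[9]='e' (vowel), s[10]='u' (vowel)
Vowels found: 2
Result: 2


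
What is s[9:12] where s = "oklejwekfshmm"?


Input string: 'oklejwekfshmm'
Operation: slice [9:12]
Extract characters: s[9]='s', s[10]='h', s[11]='m'
Result: shm


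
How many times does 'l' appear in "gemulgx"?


Input string: 'gemulgx'
Target character: 'l'
Scan each position: s[4]='l'
Matches found at indices: 4
Total: 1


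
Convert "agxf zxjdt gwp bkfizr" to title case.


Input string: 'agxf zxjdt gwp bkfizr'
Operation: capitalize first letter of each word
Word transformations: 'agxf'->'Agxf', 'zxjdt'->'Zxjdt', 'gwp'->'Gwp', 'bkfizr'->'Bkfizr'
Result: Agxf Zxjdt Gwp Bkfizr


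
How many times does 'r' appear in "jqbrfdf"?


Input string: 'jqbrfdf'
Target character: 'r'
Scan each position: s[3]='r'
Matches found at indices: 3
Total: 1


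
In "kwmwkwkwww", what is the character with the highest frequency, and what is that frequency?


Input: 'kwmwkwkwww'
Operation: tally each character
Counts: 'k':3, 'm':1, 'w':6
Maximum: 'w' appears 6 times


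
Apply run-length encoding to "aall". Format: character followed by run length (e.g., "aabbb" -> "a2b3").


Input: 'aall'
Operation: identify consecutive runs
Runs: 'aa' -> a2, 'll' -> l2
Encoded: a2l2


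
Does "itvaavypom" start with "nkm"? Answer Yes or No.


Input string: 'itvaavypom'
Prefix to check: 'nkm'
First 3 characters of input: 'itv'
Match: False
Result: No


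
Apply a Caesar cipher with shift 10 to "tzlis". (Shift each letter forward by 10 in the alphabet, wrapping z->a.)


Input: 'tzlis', shift = 10
Operation: for each letter, (position + 10) mod 26
Mapping: 't'(19+10=29, 29 mod 26=3)->'d', 'z'(25+10=35, 35 mod 26=9)->'j', 'l'(11+10=21)->'v', 'i'(8+10=18)->'s', 's'(18+10=28, 28 mod 26=2)->'c'
Result: djvsc


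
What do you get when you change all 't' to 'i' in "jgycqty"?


Input string: 'jgycqty'
Operation: replace 't' with 'i'
Positions of 't': 5
After replacement: jgycqiy


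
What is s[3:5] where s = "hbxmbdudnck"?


Input string: 'hbxmbdudnck'
Operation: slice [3:5]
Extract characters: s[3]='m', s[4]='b'
Result: mb


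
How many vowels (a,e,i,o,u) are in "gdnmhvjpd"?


Input string: 'gdnmhvjpd'
Operation: count vowels (a, e, i, o, u)
Scan: s[0]='g', s[1]='d', s[2]='n', s[3]='m', s[4]='h', s[5]='v', s[6]='j', s[7]='p', s[8]='d'
Vowels found: 0
Result: 0


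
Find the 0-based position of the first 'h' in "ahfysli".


Input string: 'ahfysli'
Target: 'h'
Scanning left to right: s[0]='a', s[1]='h'
First match at index: 1


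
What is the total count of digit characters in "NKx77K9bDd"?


Input string: 'NKx77K9bDd'
Operation: count digit characters (0-9)
Scan: 'N', 'K', 'x', '7'(digit), '7'(digit), 'K', '9'(digit), 'b', 'D', 'd'
Digits found: 3
Result: 3


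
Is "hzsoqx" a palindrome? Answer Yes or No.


Input string: 'hzsoqx'
Reversed: 'xqoszh'
Compare pairs: s[0]='h' vs s[5]='x' (mismatch), s[1]='z' vs s[4]='q' (mismatch), s[2]='s' vs s[3]='o' (mismatch)
Palindrome: No


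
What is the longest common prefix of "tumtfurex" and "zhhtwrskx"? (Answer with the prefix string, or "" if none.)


String 1: 'tumtfurex'
String 2: 'zhhtwrskx'
Compare position by position:
pos 0: 't' vs 'z' differ -> stop
Longest common prefix: "" (length 0)


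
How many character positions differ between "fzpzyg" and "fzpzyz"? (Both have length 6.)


String 1: 'fzpzyg'
String 2: 'fzpzyz'
Compare each position: pos 0: 'f'=='f', pos 1: 'z'=='z', pos 2: 'p'=='p', pos 3: 'z'=='z', pos 4: 'y'=='y', pos 5: 'g'!='z'
Differing positions: 1
Hamming distance: 1


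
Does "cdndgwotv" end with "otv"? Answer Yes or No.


Input string: 'cdndgwotv'
Suffix to check: 'otv'
Last 3 characters of input: 'otv'
Match: True
Result: Yes


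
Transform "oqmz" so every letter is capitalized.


Input string: 'oqmz'
Operation: convert each letter to uppercase
Mapping: 'o'->'O', 'q'->'Q', 'm'->'M', 'z'->'Z'
Result: OQMZ


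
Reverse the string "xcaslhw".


Input string: 'xcaslhw'
Operation: reverse character order
Original order: 'x' -> 'c' -> 'a' -> 's' -> 'l' -> 'h' -> 'w'
Reversed order: 'w' -> 'h' -> 'l' -> 's' -> 'a' -> 'c' -> 'x'
Result: whlsacx


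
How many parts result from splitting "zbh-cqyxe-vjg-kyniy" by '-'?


Input string: 'zbh-cqyxe-vjg-kyniy'
Delimiter: '-'
Split result: 'zbh', 'cqyxe', 'vjg', 'kyniy'
Number of parts: 4


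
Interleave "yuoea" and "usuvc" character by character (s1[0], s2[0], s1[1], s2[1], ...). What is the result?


String 1: 'yuoea'
String 2: 'usuvc'
Operation: alternate characters
Pairs: 'y'+'u', 'u'+'s', 'o'+'u', 'e'+'v', 'a'+'c'
Result: yuusouevac


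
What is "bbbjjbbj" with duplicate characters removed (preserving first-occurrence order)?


Input: 'bbbjjbbj'
Operation: keep first occurrence of each character
Scan: s[0]='b' new -> keep; s[1]='b' seen -> skip; s[2]='b' seen -> skip; s[3]='j' new -> keep; s[4]='j' seen -> skip; s[5]='b' seen -> skip; s[6]='b' seen -> skip; s[7]='j' seen -> skip
Result: bj


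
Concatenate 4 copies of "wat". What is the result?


Input string: 'wat'
Operation: repeat 4 times
Concatenation: 'wat' + 'wat' + 'wat' + 'wat'
Result: watwatwatwat


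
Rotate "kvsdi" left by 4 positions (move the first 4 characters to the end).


Input: 'kvsdi', shift = 4
Operation: split at index 4 and swap parts
Front part s[0:4] = 'kvsd'
Back part s[4:] = 'i'
Rotated = back + front = 'i' + 'kvsd'
Result: ikvsd


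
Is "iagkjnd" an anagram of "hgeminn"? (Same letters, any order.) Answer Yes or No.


String 1: 'hgeminn' -> sorted: 'eghimnn'
String 2: 'iagkjnd' -> sorted: 'adgijkn'
Compare sorted forms: 'eghimnn' != 'adgijkn'
Anagram: No


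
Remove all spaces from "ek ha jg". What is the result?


Input string: 'ek ha jg'
Operation: remove all spaces
Words: 'ek', 'ha', 'jg'
Join without spaces: ekhajg


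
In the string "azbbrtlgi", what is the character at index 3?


Input string: 'azbbrtlgi'
Operation: get character at index 3
Index mapping: s[0]='a', s[1]='z', s[2]='b', s[3]='b'
Result: 'b'


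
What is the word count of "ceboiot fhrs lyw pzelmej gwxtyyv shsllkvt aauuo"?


Input string: 'ceboiot fhrs lyw pzelmej gwxtyyv shsllkvt aauuo'
Operation: split by spaces
Words found: 'ceboiot', 'fhrs', 'lyw', 'pzelmej', 'gwxtyyv', 'shsllkvt', 'aauuo'
Word count: 7


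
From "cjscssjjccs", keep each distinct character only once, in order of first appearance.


Input: 'cjscssjjccs'
Operation: keep first occurrence of each character
Scan: s[0]='c' new -> keep; s[1]='j' new -> keep; s[2]='s' new -> keep; s[3]='c' seen -> skip; s[4]='s' seen -> skip; s[5]='s' seen -> skip; s[6]='j' seen -> skip; s[7]='j' seen -> skip; s[8]='c' seen -> skip; s[9]='c' seen -> skip; s[10]='s' seen -> skip
Result: cjs


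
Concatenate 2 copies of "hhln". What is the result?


Input string: 'hhln'
Operation: repeat 2 times
Concatenation: 'hhln' + 'hhln'
Result: hhlnhhln


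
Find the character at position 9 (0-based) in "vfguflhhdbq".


Input string: 'vfguflhhdbq'
Operation: get character at index 9
Index mapping: s[0]='v', s[1]='f', s[2]='g', s[3]='u', s[4]='f', s[5]='l', s[6]='h', s[7]='h', s[8]='d', s[9]='b'
Result: 'b'


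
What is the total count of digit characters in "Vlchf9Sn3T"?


Input string: 'Vlchf9Sn3T'
Operation: count digit characters (0-9)
Scan: 'V', 'l', 'c', 'h', 'f', '9'(digit), 'S', 'n', '3'(digit), 'T'
Digits found: 2
Result: 2


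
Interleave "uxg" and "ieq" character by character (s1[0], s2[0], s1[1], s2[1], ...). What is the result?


String 1: 'uxg'
String 2: 'ieq'
Operation: alternate characters
Pairs: 'u'+'i', 'x'+'e', 'g'+'q'
Result: uixegq


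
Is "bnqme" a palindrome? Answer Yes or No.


Input string: 'bnqme'
Reversed: 'emqnb'
Compare pairs: s[0]='b' vs s[4]='e' (mismatch), s[1]='n' vs s[3]='m' (mismatch)
Palindrome: No


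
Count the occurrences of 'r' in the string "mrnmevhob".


Input string: 'mrnmevhob'
Target character: 'r'
Scan each position: s[1]='r'
Matches found at indices: 1
Total: 1


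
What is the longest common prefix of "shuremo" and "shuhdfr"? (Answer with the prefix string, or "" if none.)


String 1: 'shuremo'
String 2: 'shuhdfr'
Compare position by position:
pos 0: 's' vs 's' match
pos 1: 'h' vs 'h' match
pos 2: 'u' vs 'u' match
pos 3: 'r' vs 'h' differ -> stop
Longest common prefix: "shu" (length 3)


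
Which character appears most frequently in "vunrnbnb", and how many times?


Input: 'vunrnbnb'
Operation: tally each character
Counts: 'b':2, 'n':3, 'r':1, 'u':1, 'v':1
Maximum: 'n' appears 3 times


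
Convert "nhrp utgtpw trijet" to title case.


Input string: 'nhrp utgtpw trijet'
Operation: capitalize first letter of each word
Word transformations: 'nhrp'->'Nhrp', 'utgtpw'->'Utgtpw', 'trijet'->'Trijet'
Result: Nhrp Utgtpw Trijet


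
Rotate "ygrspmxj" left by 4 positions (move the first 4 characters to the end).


Input: 'ygrspmxj', shift = 4
Operation: split at index 4 and swap parts
Front part s[0:4] = 'ygrs'
Back part s[4:] = 'pmxj'
Rotated = back + front = 'pmxj' + 'ygrs'
Result: pmxjygrs
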